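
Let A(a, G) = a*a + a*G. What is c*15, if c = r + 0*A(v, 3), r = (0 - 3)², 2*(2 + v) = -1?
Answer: 135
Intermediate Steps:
v = -5/2 (v = -2 + (½)*(-1) = -2 - ½ = -5/2 ≈ -2.5000)
r = 9 (r = (-3)² = 9)
A(a, G) = a² + G*a
c = 9 (c = 9 + 0*(-5*(3 - 5/2)/2) = 9 + 0*(-5/2*½) = 9 + 0*(-5/4) = 9 + 0 = 9)
c*15 = 9*15 = 135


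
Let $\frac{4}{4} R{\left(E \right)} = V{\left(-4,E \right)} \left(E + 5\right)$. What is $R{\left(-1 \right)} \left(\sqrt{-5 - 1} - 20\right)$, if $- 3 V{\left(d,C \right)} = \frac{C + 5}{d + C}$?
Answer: $- \frac{64}{3} + \frac{16 i \sqrt{6}}{15} \approx -21.333 + 2.6128 i$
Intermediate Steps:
$V{\left(d,C \right)} = - \frac{5 + C}{3 \left(C + d\right)}$ ($V{\left(d,C \right)} = - \frac{\left(C + 5\right) \frac{1}{d + C}}{3} = - \frac{\left(5 + C\right) \frac{1}{C + d}}{3} = - \frac{\frac{1}{C + d} \left(5 + C\right)}{3} = - \frac{5 + C}{3 \left(C + d\right)}$)
$R{\left(E \right)} = \frac{\left(-5 - E\right) \left(5 + E\right)}{3 \left(-4 + E\right)}$ ($R{\left(E \right)} = \frac{-5 - E}{3 \left(E - 4\right)} \left(E + 5\right) = \frac{-5 - E}{3 \left(-4 + E\right)} \left(5 + E\right) = \frac{\left(-5 - E\right) \left(5 + E\right)}{3 \left(-4 + E\right)}$)
$R{\left(-1 \right)} \left(\sqrt{-5 - 1} - 20\right) = - \frac{\left(5 - 1\right)^{2}}{-12 + 3 \left(-1\right)} \left(\sqrt{-5 - 1} - 20\right) = - \frac{4^{2}}{-12 - 3} \left(\sqrt{-6} - 20\right) = \left(-1\right) \frac{1}{-15} \cdot 16 \left(i \sqrt{6} - 20\right) = \left(-1\right) \left(- \frac{1}{15}\right) 16 \left(-20 + i \sqrt{6}\right) = \frac{16 \left(-20 + i \sqrt{6}\right)}{15} = - \frac{64}{3} + \frac{16 i \sqrt{6}}{15}$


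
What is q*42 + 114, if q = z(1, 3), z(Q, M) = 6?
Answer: 366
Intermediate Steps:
q = 6
q*42 + 114 = 6*42 + 114 = 252 + 114 = 366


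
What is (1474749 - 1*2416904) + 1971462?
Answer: 1029307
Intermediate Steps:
(1474749 - 1*2416904) + 1971462 = (1474749 - 2416904) + 1971462 = -942155 + 1971462 = 1029307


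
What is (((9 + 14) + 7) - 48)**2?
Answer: 324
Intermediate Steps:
(((9 + 14) + 7) - 48)**2 = ((23 + 7) - 48)**2 = (30 - 48)**2 = (-18)**2 = 324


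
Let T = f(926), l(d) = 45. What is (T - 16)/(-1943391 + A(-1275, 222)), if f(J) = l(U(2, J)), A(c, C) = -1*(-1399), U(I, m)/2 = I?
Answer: -29/1941992 ≈ -1.4933e-5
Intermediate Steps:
U(I, m) = 2*I
A(c, C) = 1399
f(J) = 45
T = 45
(T - 16)/(-1943391 + A(-1275, 222)) = (45 - 16)/(-1943391 + 1399) = 29/(-1941992) = 29*(-1/1941992) = -29/1941992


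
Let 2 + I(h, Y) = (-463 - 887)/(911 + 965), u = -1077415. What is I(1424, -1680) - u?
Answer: 1010612719/938 ≈ 1.0774e+6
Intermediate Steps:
I(h, Y) = -2551/938 (I(h, Y) = -2 + (-463 - 887)/(911 + 965) = -2 - 1350/1876 = -2 - 1350*1/1876 = -2 - 675/938 = -2551/938)
I(1424, -1680) - u = -2551/938 - 1*(-1077415) = -2551/938 + 1077415 = 1010612719/938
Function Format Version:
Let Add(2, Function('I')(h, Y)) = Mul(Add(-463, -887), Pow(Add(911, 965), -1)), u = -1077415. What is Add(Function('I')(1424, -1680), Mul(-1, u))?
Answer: Rational(1010612719, 938) ≈ 1.0774e+6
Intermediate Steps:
Function('I')(h, Y) = Rational(-2551, 938) (Function('I')(h, Y) = Add(-2, Mul(Add(-463, -887), Pow(Add(911, 965), -1))) = Add(-2, Mul(-1350, Pow(1876, -1))) = Add(-2, Mul(-1350, Rational(1, 1876))) = Add(-2, Rational(-675, 938)) = Rational(-2551, 938))
Add(Function('I')(1424, -1680), Mul(-1, u)) = Add(Rational(-2551, 938), Mul(-1, -1077415)) = Add(Rational(-2551, 938), 1077415) = Rational(1010612719, 938)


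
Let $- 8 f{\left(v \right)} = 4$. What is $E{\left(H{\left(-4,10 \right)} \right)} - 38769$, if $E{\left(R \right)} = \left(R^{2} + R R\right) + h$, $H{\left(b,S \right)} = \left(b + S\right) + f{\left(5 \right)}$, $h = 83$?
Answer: $- \frac{77251}{2} \approx -38626.0$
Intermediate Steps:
$f{\left(v \right)} = - \frac{1}{2}$ ($f{\left(v \right)} = \left(- \frac{1}{8}\right) 4 = - \frac{1}{2}$)
$H{\left(b,S \right)} = - \frac{1}{2} + S + b$ ($H{\left(b,S \right)} = \left(b + S\right) - \frac{1}{2} = \left(S + b\right) - \frac{1}{2} = - \frac{1}{2} + S + b$)
$E{\left(R \right)} = 83 + 2 R^{2}$ ($E{\left(R \right)} = \left(R^{2} + R R\right) + 83 = \left(R^{2} + R^{2}\right) + 83 = 2 R^{2} + 83 = 83 + 2 R^{2}$)
$E{\left(H{\left(-4,10 \right)} \right)} - 38769 = \left(83 + 2 \left(- \frac{1}{2} + 10 - 4\right)^{2}\right) - 38769 = \left(83 + 2 \left(\frac{11}{2}\right)^{2}\right) - 38769 = \left(83 + 2 \cdot \frac{121}{4}\right) - 38769 = \left(83 + \frac{121}{2}\right) - 38769 = \frac{287}{2} - 38769 = - \frac{77251}{2}$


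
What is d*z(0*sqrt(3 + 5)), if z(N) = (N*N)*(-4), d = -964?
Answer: 0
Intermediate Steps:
z(N) = -4*N**2 (z(N) = N**2*(-4) = -4*N**2)
d*z(0*sqrt(3 + 5)) = -(-3856)*(0*sqrt(3 + 5))**2 = -(-3856)*(0*sqrt(8))**2 = -(-3856)*(0*(2*sqrt(2)))**2 = -(-3856)*0**2 = -(-3856)*0 = -964*0 = 0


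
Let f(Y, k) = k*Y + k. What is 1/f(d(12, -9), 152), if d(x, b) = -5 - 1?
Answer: -1/760 ≈ -0.0013158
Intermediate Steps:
d(x, b) = -6
f(Y, k) = k + Y*k (f(Y, k) = Y*k + k = k + Y*k)
1/f(d(12, -9), 152) = 1/(152*(1 - 6)) = 1/(152*(-5)) = 1/(-760) = -1/760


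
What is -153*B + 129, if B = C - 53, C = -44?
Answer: 14970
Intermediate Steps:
B = -97 (B = -44 - 53 = -97)
-153*B + 129 = -153*(-97) + 129 = 14841 + 129 = 14970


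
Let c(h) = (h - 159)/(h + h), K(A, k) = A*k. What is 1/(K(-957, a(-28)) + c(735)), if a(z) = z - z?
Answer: 245/96 ≈ 2.5521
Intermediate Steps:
a(z) = 0
c(h) = (-159 + h)/(2*h) (c(h) = (-159 + h)/((2*h)) = (-159 + h)*(1/(2*h)) = (-159 + h)/(2*h))
1/(K(-957, a(-28)) + c(735)) = 1/(-957*0 + (½)*(-159 + 735)/735) = 1/(0 + (½)*(1/735)*576) = 1/(0 + 96/245) = 1/(96/245) = 245/96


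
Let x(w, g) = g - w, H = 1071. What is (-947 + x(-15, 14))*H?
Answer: -983178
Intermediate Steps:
(-947 + x(-15, 14))*H = (-947 + (14 - 1*(-15)))*1071 = (-947 + (14 + 15))*1071 = (-947 + 29)*1071 = -918*1071 = -983178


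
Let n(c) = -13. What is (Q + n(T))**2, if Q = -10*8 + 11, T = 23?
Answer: 6724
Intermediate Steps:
Q = -69 (Q = -80 + 11 = -69)
(Q + n(T))**2 = (-69 - 13)**2 = (-82)**2 = 6724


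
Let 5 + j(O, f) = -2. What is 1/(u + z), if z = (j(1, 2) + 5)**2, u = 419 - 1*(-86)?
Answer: 1/509 ≈ 0.0019646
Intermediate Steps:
j(O, f) = -7 (j(O, f) = -5 - 2 = -7)
u = 505 (u = 419 + 86 = 505)
z = 4 (z = (-7 + 5)**2 = (-2)**2 = 4)
1/(u + z) = 1/(505 + 4) = 1/509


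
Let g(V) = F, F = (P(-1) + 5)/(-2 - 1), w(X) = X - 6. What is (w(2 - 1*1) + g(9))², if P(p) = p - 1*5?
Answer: 196/9 ≈ 21.778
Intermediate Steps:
w(X) = -6 + X (w(X) = X - 1*6 = X - 6 = -6 + X)
P(p) = -5 + p (P(p) = p - 5 = -5 + p)
F = ⅓ (F = ((-5 - 1) + 5)/(-2 - 1) = (-6 + 5)/(-3) = -1*(-⅓) = ⅓ ≈ 0.33333)
g(V) = ⅓
(w(2 - 1*1) + g(9))² = ((-6 + (2 - 1*1)) + ⅓)² = ((-6 + (2 - 1)) + ⅓)² = ((-6 + 1) + ⅓)² = (-5 + ⅓)² = (-14/3)² = 196/9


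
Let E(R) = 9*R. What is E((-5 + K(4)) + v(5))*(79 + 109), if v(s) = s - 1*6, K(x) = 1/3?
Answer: -9588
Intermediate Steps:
K(x) = 1/3
v(s) = -6 + s (v(s) = s - 6 = -6 + s)
E((-5 + K(4)) + v(5))*(79 + 109) = (9*((-5 + 1/3) + (-6 + 5)))*(79 + 109) = (9*(-14/3 - 1))*188 = (9*(-17/3))*188 = -51*188 = -9588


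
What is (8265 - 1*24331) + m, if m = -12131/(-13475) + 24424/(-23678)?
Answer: -366148336063/22790075 ≈ -16066.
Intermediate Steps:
m = -2991113/22790075 (m = -12131*(-1/13475) + 24424*(-1/23678) = 1733/1925 - 12212/11839 = -2991113/22790075 ≈ -0.13125)
(8265 - 1*24331) + m = (8265 - 1*24331) - 2991113/22790075 = (8265 - 24331) - 2991113/22790075 = -16066 - 2991113/22790075 = -366148336063/22790075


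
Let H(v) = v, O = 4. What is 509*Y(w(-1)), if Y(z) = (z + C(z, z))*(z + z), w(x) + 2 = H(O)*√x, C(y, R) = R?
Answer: -24432 - 32576*I ≈ -24432.0 - 32576.0*I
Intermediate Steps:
w(x) = -2 + 4*√x
Y(z) = 4*z² (Y(z) = (z + z)*(z + z) = (2*z)*(2*z) = 4*z²)
509*Y(w(-1)) = 509*(4*(-2 + 4*√(-1))²) = 509*(4*(-2 + 4*I)²) = 2036*(-2 + 4*I)²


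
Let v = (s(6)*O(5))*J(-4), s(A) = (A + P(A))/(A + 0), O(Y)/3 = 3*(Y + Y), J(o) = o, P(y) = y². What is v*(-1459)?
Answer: 3676680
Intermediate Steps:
O(Y) = 18*Y (O(Y) = 3*(3*(Y + Y)) = 3*(3*(2*Y)) = 3*(6*Y) = 18*Y)
s(A) = (A + A²)/A (s(A) = (A + A²)/(A + 0) = (A + A²)/A)
v = -2520 (v = ((1 + 6)*(18*5))*(-4) = (7*90)*(-4) = 630*(-4) = -2520)
v*(-1459) = -2520*(-1459) = 3676680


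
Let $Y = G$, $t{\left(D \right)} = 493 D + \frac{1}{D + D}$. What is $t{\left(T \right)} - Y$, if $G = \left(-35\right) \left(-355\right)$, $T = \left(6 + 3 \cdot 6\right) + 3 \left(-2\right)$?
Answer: $- \frac{127835}{36} \approx -3551.0$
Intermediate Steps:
$T = 18$ ($T = \left(6 + 18\right) - 6 = 24 - 6 = 18$)
$t{\left(D \right)} = \frac{1}{2 D} + 493 D$ ($t{\left(D \right)} = 493 D + \frac{1}{2 D} = \frac{1}{2 D} + 493 D$)
$G = 12425$
$Y = 12425$
$t{\left(T \right)} - Y = \left(\frac{1}{2 \cdot 18} + 493 \cdot 18\right) - 12425 = \left(\frac{1}{2} \cdot \frac{1}{18} + 8874\right) - 12425 = \left(\frac{1}{36} + 8874\right) - 12425 = \frac{319465}{36} - 12425 = - \frac{127835}{36}$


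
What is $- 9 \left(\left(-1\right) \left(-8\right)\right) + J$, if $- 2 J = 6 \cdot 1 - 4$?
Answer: $-73$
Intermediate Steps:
$J = -1$ ($J = - \frac{6 \cdot 1 - 4}{2} = - \frac{6 - 4}{2} = \left(- \frac{1}{2}\right) 2 = -1$)
$- 9 \left(\left(-1\right) \left(-8\right)\right) + J = - 9 \left(\left(-1\right) \left(-8\right)\right) - 1 = \left(-9\right) 8 - 1 = -72 - 1 = -73$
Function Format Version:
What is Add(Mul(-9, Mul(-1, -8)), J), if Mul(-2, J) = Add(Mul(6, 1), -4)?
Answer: -73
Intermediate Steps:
J = -1 (J = Mul(Rational(-1, 2), Add(Mul(6, 1), -4)) = Mul(Rational(-1, 2), Add(6, -4)) = Mul(Rational(-1, 2), 2) = -1)
Add(Mul(-9, Mul(-1, -8)), J) = Add(Mul(-9, Mul(-1, -8)), -1) = Add(Mul(-9, 8), -1) = Add(-72, -1) = -73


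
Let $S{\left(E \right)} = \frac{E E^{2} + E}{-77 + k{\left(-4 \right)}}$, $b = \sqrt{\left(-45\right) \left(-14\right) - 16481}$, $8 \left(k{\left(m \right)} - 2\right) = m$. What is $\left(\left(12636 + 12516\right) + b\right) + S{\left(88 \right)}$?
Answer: $\frac{2434832}{151} + 11 i \sqrt{131} \approx 16125.0 + 125.9 i$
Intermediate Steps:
$k{\left(m \right)} = 2 + \frac{m}{8}$
$b = 11 i \sqrt{131}$ ($b = \sqrt{630 - 16481} = \sqrt{-15851} = 11 i \sqrt{131} \approx 125.9 i$)
$S{\left(E \right)} = - \frac{2 E}{151} - \frac{2 E^{3}}{151}$ ($S{\left(E \right)} = \frac{E E^{2} + E}{-77 + \left(2 + \frac{1}{8} \left(-4\right)\right)} = \frac{E^{3} + E}{-77 + \left(2 - \frac{1}{2}\right)} = \frac{E + E^{3}}{-77 + \frac{3}{2}} = \frac{E + E^{3}}{- \frac{151}{2}} = \left(E + E^{3}\right) \left(- \frac{2}{151}\right) = - \frac{2 E}{151} - \frac{2 E^{3}}{151}$)
$\left(\left(12636 + 12516\right) + b\right) + S{\left(88 \right)} = \left(\left(12636 + 12516\right) + 11 i \sqrt{131}\right) + \frac{2}{151} \cdot 88 \left(-1 - 88^{2}\right) = \left(25152 + 11 i \sqrt{131}\right) + \frac{2}{151} \cdot 88 \left(-1 - 7744\right) = \left(25152 + 11 i \sqrt{131}\right) + \frac{2}{151} \cdot 88 \left(-7745\right) = \left(25152 + 11 i \sqrt{131}\right) - \frac{1363120}{151} = \frac{2434832}{151} + 11 i \sqrt{131}$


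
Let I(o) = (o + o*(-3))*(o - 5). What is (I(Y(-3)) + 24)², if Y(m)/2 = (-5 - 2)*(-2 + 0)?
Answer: 1597696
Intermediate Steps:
Y(m) = 28 (Y(m) = 2*((-5 - 2)*(-2 + 0)) = 2*(-7*(-2)) = 2*14 = 28)
I(o) = -2*o*(-5 + o) (I(o) = (o - 3*o)*(-5 + o) = (-2*o)*(-5 + o) = -2*o*(-5 + o))
(I(Y(-3)) + 24)² = (2*28*(5 - 1*28) + 24)² = (2*28*(5 - 28) + 24)² = (2*28*(-23) + 24)² = (-1288 + 24)² = (-1264)² = 1597696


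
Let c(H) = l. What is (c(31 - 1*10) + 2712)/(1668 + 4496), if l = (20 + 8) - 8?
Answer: 683/1541 ≈ 0.44322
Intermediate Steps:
l = 20 (l = 28 - 8 = 20)
c(H) = 20
(c(31 - 1*10) + 2712)/(1668 + 4496) = (20 + 2712)/(1668 + 4496) = 2732/6164 = 2732*(1/6164) = 683/1541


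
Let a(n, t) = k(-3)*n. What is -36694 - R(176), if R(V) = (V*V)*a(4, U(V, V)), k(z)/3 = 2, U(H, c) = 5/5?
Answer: -780118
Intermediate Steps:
U(H, c) = 1 (U(H, c) = 5*(1/5) = 1)
k(z) = 6 (k(z) = 3*2 = 6)
a(n, t) = 6*n
R(V) = 24*V**2 (R(V) = (V*V)*(6*4) = V**2*24 = 24*V**2)
-36694 - R(176) = -36694 - 24*176**2 = -36694 - 24*30976 = -36694 - 1*743424 = -36694 - 743424 = -780118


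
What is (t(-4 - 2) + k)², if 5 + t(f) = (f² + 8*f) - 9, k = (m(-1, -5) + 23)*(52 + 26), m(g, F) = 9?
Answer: 6100900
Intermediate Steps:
k = 2496 (k = (9 + 23)*(52 + 26) = 32*78 = 2496)
t(f) = -14 + f² + 8*f (t(f) = -5 + ((f² + 8*f) - 9) = -5 + (-9 + f² + 8*f) = -14 + f² + 8*f)
(t(-4 - 2) + k)² = ((-14 + (-4 - 2)² + 8*(-4 - 2)) + 2496)² = ((-14 + (-6)² + 8*(-6)) + 2496)² = ((-14 + 36 - 48) + 2496)² = (-26 + 2496)² = 2470² = 6100900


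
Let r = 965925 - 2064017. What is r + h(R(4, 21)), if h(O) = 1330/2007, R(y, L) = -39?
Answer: -2203869314/2007 ≈ -1.0981e+6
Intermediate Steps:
h(O) = 1330/2007 (h(O) = 1330*(1/2007) = 1330/2007)
r = -1098092
r + h(R(4, 21)) = -1098092 + 1330/2007 = -2203869314/2007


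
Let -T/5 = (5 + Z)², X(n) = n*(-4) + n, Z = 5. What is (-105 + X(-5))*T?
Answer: 45000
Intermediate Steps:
X(n) = -3*n (X(n) = -4*n + n = -3*n)
T = -500 (T = -5*(5 + 5)² = -5*10² = -5*100 = -500)
(-105 + X(-5))*T = (-105 - 3*(-5))*(-500) = (-105 + 15)*(-500) = -90*(-500) = 45000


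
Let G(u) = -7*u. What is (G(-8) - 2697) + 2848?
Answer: 207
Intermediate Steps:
(G(-8) - 2697) + 2848 = (-7*(-8) - 2697) + 2848 = (56 - 2697) + 2848 = -2641 + 2848 = 207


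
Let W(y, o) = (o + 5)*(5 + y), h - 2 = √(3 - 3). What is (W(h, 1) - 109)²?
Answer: 4489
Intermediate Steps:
h = 2 (h = 2 + √(3 - 3) = 2 + √0 = 2 + 0 = 2)
W(y, o) = (5 + o)*(5 + y)
(W(h, 1) - 109)² = ((25 + 5*1 + 5*2 + 1*2) - 109)² = ((25 + 5 + 10 + 2) - 109)² = (42 - 109)² = (-67)² = 4489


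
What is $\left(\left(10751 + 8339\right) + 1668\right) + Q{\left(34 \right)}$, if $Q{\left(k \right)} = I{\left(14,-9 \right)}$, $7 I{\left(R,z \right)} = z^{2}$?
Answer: $\frac{145387}{7} \approx 20770.0$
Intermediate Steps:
$I{\left(R,z \right)} = \frac{z^{2}}{7}$
$Q{\left(k \right)} = \frac{81}{7}$ ($Q{\left(k \right)} = \frac{\left(-9\right)^{2}}{7} = \frac{1}{7} \cdot 81 = \frac{81}{7}$)
$\left(\left(10751 + 8339\right) + 1668\right) + Q{\left(34 \right)} = \left(\left(10751 + 8339\right) + 1668\right) + \frac{81}{7} = \left(19090 + 1668\right) + \frac{81}{7} = 20758 + \frac{81}{7} = \frac{145387}{7}$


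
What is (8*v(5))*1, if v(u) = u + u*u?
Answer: 240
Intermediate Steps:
v(u) = u + u**2
(8*v(5))*1 = (8*(5*(1 + 5)))*1 = (8*(5*6))*1 = (8*30)*1 = 240*1 = 240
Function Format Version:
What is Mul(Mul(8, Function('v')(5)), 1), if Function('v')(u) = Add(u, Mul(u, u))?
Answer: 240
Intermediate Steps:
Function('v')(u) = Add(u, Pow(u, 2))
Mul(Mul(8, Function('v')(5)), 1) = Mul(Mul(8, Mul(5, Add(1, 5))), 1) = Mul(Mul(8, Mul(5, 6)), 1) = Mul(Mul(8, 30), 1) = Mul(240, 1) = 240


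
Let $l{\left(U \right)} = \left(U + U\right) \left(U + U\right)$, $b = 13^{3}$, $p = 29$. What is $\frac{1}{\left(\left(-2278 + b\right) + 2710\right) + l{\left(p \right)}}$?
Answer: $\frac{1}{5993} \approx 0.00016686$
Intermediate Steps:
$b = 2197$
$l{\left(U \right)} = 4 U^{2}$ ($l{\left(U \right)} = 2 U 2 U = 4 U^{2}$)
$\frac{1}{\left(\left(-2278 + b\right) + 2710\right) + l{\left(p \right)}} = \frac{1}{\left(\left(-2278 + 2197\right) + 2710\right) + 4 \cdot 29^{2}} = \frac{1}{\left(-81 + 2710\right) + 4 \cdot 841} = \frac{1}{2629 + 3364} = \frac{1}{5993}$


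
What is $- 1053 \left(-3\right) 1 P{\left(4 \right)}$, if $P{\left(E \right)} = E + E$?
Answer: $25272$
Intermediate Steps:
$P{\left(E \right)} = 2 E$
$- 1053 \left(-3\right) 1 P{\left(4 \right)} = - 1053 \left(-3\right) 1 \cdot 2 \cdot 4 = - 1053 \left(\left(-3\right) 8\right) = \left(-1053\right) \left(-24\right) = 25272$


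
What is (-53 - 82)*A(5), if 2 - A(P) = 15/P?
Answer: 135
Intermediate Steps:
A(P) = 2 - 15/P
(-53 - 82)*A(5) = (-53 - 82)*(2 - 15/5) = -135*(2 - 15*1/5) = -135*(2 - 3) = -135*(-1) = 135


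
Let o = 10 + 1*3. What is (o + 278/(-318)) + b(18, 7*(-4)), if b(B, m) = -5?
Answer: 1133/159 ≈ 7.1258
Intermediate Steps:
o = 13 (o = 10 + 3 = 13)
(o + 278/(-318)) + b(18, 7*(-4)) = (13 + 278/(-318)) - 5 = (13 + 278*(-1/318)) - 5 = (13 - 139/159) - 5 = 1928/159 - 5 = 1133/159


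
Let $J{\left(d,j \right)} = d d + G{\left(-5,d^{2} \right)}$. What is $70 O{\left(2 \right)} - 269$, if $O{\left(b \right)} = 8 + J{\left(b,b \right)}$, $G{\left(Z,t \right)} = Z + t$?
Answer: $501$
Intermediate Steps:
$J{\left(d,j \right)} = -5 + 2 d^{2}$ ($J{\left(d,j \right)} = d d + \left(-5 + d^{2}\right) = d^{2} + \left(-5 + d^{2}\right) = -5 + 2 d^{2}$)
$O{\left(b \right)} = 3 + 2 b^{2}$ ($O{\left(b \right)} = 8 + \left(-5 + 2 b^{2}\right) = 3 + 2 b^{2}$)
$70 O{\left(2 \right)} - 269 = 70 \left(3 + 2 \cdot 2^{2}\right) - 269 = 70 \left(3 + 2 \cdot 4\right) - 269 = 70 \left(3 + 8\right) - 269 = 70 \cdot 11 - 269 = 770 - 269 = 501$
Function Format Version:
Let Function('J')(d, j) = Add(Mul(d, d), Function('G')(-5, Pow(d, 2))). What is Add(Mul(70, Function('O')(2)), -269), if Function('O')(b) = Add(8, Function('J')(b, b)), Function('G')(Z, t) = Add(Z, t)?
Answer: 501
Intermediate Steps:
Function('J')(d, j) = Add(-5, Mul(2, Pow(d, 2))) (Function('J')(d, j) = Add(Mul(d, d), Add(-5, Pow(d, 2))) = Add(Pow(d, 2), Add(-5, Pow(d, 2))) = Add(-5, Mul(2, Pow(d, 2))))
Function('O')(b) = Add(3, Mul(2, Pow(b, 2))) (Function('O')(b) = Add(8, Add(-5, Mul(2, Pow(b, 2)))) = Add(3, Mul(2, Pow(b, 2))))
Add(Mul(70, Function('O')(2)), -269) = Add(Mul(70, Add(3, Mul(2, Pow(2, 2)))), -269) = Add(Mul(70, Add(3, Mul(2, 4))), -269) = Add(Mul(70, Add(3, 8)), -269) = Add(Mul(70, 11), -269) = Add(770, -269) = 501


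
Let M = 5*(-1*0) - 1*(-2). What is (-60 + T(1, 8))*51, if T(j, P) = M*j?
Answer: -2958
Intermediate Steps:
M = 2 (M = 5*0 + 2 = 0 + 2 = 2)
T(j, P) = 2*j
(-60 + T(1, 8))*51 = (-60 + 2*1)*51 = (-60 + 2)*51 = -58*51 = -2958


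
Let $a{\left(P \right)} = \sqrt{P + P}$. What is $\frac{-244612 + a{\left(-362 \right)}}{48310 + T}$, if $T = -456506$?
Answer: $\frac{61153}{102049} - \frac{i \sqrt{181}}{204098} \approx 0.59925 - 6.5917 \cdot 10^{-5} i$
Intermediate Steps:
$a{\left(P \right)} = \sqrt{2} \sqrt{P}$ ($a{\left(P \right)} = \sqrt{2 P} = \sqrt{2} \sqrt{P}$)
$\frac{-244612 + a{\left(-362 \right)}}{48310 + T} = \frac{-244612 + \sqrt{2} \sqrt{-362}}{48310 - 456506} = \frac{-244612 + \sqrt{2} i \sqrt{362}}{-408196} = \left(-244612 + 2 i \sqrt{181}\right) \left(- \frac{1}{408196}\right) = \frac{61153}{102049} - \frac{i \sqrt{181}}{204098}$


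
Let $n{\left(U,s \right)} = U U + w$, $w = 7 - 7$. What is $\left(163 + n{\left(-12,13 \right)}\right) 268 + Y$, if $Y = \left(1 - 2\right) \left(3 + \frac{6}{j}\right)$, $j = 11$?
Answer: $\frac{904997}{11} \approx 82273.0$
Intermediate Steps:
$w = 0$
$n{\left(U,s \right)} = U^{2}$ ($n{\left(U,s \right)} = U U + 0 = U^{2} + 0 = U^{2}$)
$Y = - \frac{39}{11}$ ($Y = \left(1 - 2\right) \left(3 + \frac{6}{11}\right) = - (3 + 6 \cdot \frac{1}{11}) = - (3 + \frac{6}{11}) = \left(-1\right) \frac{39}{11} = - \frac{39}{11} \approx -3.5455$)
$\left(163 + n{\left(-12,13 \right)}\right) 268 + Y = \left(163 + \left(-12\right)^{2}\right) 268 - \frac{39}{11} = \left(163 + 144\right) 268 - \frac{39}{11} = 307 \cdot 268 - \frac{39}{11} = 82276 - \frac{39}{11} = \frac{904997}{11}$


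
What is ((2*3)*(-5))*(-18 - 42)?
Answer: 1800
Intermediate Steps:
((2*3)*(-5))*(-18 - 42) = (6*(-5))*(-60) = -30*(-60) = 1800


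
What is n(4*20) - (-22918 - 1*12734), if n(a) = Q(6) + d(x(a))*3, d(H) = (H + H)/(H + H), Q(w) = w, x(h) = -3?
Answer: 35661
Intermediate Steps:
d(H) = 1 (d(H) = (2*H)/((2*H)) = (2*H)*(1/(2*H)) = 1)
n(a) = 9 (n(a) = 6 + 1*3 = 6 + 3 = 9)
n(4*20) - (-22918 - 1*12734) = 9 - (-22918 - 1*12734) = 9 - (-22918 - 12734) = 9 - 1*(-35652) = 9 + 35652 = 35661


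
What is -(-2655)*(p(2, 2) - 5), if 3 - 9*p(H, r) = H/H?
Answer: -12685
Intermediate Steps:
p(H, r) = 2/9 (p(H, r) = ⅓ - H/(9*H) = ⅓ - ⅑*1 = ⅓ - ⅑ = 2/9)
-(-2655)*(p(2, 2) - 5) = -(-2655)*(2/9 - 5) = -(-2655)*(-43)/9 = -885*43/3 = -12685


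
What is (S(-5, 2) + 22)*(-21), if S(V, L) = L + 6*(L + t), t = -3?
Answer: -378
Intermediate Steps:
S(V, L) = -18 + 7*L (S(V, L) = L + 6*(L - 3) = L + 6*(-3 + L) = L + (-18 + 6*L) = -18 + 7*L)
(S(-5, 2) + 22)*(-21) = ((-18 + 7*2) + 22)*(-21) = ((-18 + 14) + 22)*(-21) = (-4 + 22)*(-21) = 18*(-21) = -378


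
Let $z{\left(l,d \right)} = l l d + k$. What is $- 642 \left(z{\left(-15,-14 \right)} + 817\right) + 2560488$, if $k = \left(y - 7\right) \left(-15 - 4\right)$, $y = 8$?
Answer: $4070472$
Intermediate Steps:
$k = -19$ ($k = \left(8 - 7\right) \left(-15 - 4\right) = 1 \left(-19\right) = -19$)
$z{\left(l,d \right)} = -19 + d l^{2}$ ($z{\left(l,d \right)} = l l d - 19 = l^{2} d - 19 = d l^{2} - 19 = -19 + d l^{2}$)
$- 642 \left(z{\left(-15,-14 \right)} + 817\right) + 2560488 = - 642 \left(\left(-19 - 14 \left(-15\right)^{2}\right) + 817\right) + 2560488 = - 642 \left(\left(-19 - 3150\right) + 817\right) + 2560488 = - 642 \left(-3169 + 817\right) + 2560488 = \left(-642\right) \left(-2352\right) + 2560488 = 1509984 + 2560488 = 4070472$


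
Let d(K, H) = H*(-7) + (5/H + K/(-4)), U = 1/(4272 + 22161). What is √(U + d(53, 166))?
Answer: I*√2514118210437867/1462626 ≈ 34.281*I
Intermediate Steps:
U = 1/26433 ≈ 3.7831e-5
d(K, H) = -7*H + 5/H - K/4 (d(K, H) = -7*H + (5/H + K*(-¼)) = -7*H + (5/H - K/4) = -7*H + 5/H - K/4)
√(U + d(53, 166)) = √(1/26433 + (-7*166 + 5/166 - ¼*53)) = √(1/26433 + (-1162 + 5*(1/166) - 53/4)) = √(1/26433 + (-1162 + 5/166 - 53/4)) = √(1/26433 - 390173/332) = √(-10313442577/8775756) = I*√2514118210437867/1462626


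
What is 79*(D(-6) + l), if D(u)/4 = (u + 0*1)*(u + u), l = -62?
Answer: 17854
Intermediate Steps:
D(u) = 8*u**2 (D(u) = 4*((u + 0*1)*(u + u)) = 4*((u + 0)*(2*u)) = 4*(u*(2*u)) = 4*(2*u**2) = 8*u**2)
79*(D(-6) + l) = 79*(8*(-6)**2 - 62) = 79*(8*36 - 62) = 79*(288 - 62) = 79*226 = 17854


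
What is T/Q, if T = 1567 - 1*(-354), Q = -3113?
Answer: -1921/3113 ≈ -0.61709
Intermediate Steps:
T = 1921 (T = 1567 + 354 = 1921)
T/Q = 1921/(-3113) = 1921*(-1/3113) = -1921/3113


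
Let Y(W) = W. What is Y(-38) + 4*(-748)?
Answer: -3030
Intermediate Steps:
Y(-38) + 4*(-748) = -38 + 4*(-748) = -38 - 2992 = -3030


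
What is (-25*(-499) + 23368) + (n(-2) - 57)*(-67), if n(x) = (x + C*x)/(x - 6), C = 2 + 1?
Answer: 39595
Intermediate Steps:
C = 3
n(x) = 4*x/(-6 + x) (n(x) = (x + 3*x)/(x - 6) = (4*x)/(-6 + x) = 4*x/(-6 + x))
(-25*(-499) + 23368) + (n(-2) - 57)*(-67) = (-25*(-499) + 23368) + (4*(-2)/(-6 - 2) - 57)*(-67) = (12475 + 23368) + (4*(-2)/(-8) - 57)*(-67) = 35843 + (4*(-2)*(-1/8) - 57)*(-67) = 35843 + (1 - 57)*(-67) = 35843 - 56*(-67) = 35843 + 3752 = 39595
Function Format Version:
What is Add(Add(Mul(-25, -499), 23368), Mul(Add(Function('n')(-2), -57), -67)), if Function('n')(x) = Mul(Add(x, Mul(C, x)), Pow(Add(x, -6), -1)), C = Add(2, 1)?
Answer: 39595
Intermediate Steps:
C = 3
Function('n')(x) = Mul(4, x, Pow(Add(-6, x), -1)) (Function('n')(x) = Mul(Add(x, Mul(3, x)), Pow(Add(x, -6), -1)) = Mul(Mul(4, x), Pow(Add(-6, x), -1)) = Mul(4, x, Pow(Add(-6, x), -1)))
Add(Add(Mul(-25, -499), 23368), Mul(Add(Function('n')(-2), -57), -67)) = Add(Add(Mul(-25, -499), 23368), Mul(Add(Mul(4, -2, Pow(Add(-6, -2), -1)), -57), -67)) = Add(Add(12475, 23368), Mul(Add(Mul(4, -2, Pow(-8, -1)), -57), -67)) = Add(35843, Mul(Add(Mul(4, -2, Rational(-1, 8)), -57), -67)) = Add(35843, Mul(Add(1, -57), -67)) = Add(35843, Mul(-56, -67)) = Add(35843, 3752) = 39595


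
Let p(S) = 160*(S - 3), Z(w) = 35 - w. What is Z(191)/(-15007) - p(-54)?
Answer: 136863996/15007 ≈ 9120.0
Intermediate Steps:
p(S) = -480 + 160*S (p(S) = 160*(-3 + S) = -480 + 160*S)
Z(191)/(-15007) - p(-54) = (35 - 1*191)/(-15007) - (-480 + 160*(-54)) = (35 - 191)*(-1/15007) - (-480 - 8640) = -156*(-1/15007) - 1*(-9120) = 156/15007 + 9120 = 136863996/15007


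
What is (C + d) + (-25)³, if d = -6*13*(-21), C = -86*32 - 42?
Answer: -16781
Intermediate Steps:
C = -2794 (C = -2752 - 42 = -2794)
d = 1638 (d = -78*(-21) = 1638)
(C + d) + (-25)³ = (-2794 + 1638) + (-25)³ = -1156 - 15625 = -16781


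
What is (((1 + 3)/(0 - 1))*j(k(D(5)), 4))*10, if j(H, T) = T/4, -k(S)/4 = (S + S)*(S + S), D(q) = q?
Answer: -40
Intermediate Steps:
k(S) = -16*S**2 (k(S) = -4*(S + S)*(S + S) = -4*2*S*2*S = -16*S**2)
j(H, T) = T/4 (j(H, T) = T*(1/4) = T/4)
(((1 + 3)/(0 - 1))*j(k(D(5)), 4))*10 = (((1 + 3)/(0 - 1))*((1/4)*4))*10 = ((4/(-1))*1)*10 = ((4*(-1))*1)*10 = -4*1*10 = -4*10 = -40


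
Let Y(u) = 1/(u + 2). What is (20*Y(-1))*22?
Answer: 440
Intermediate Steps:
Y(u) = 1/(2 + u)
(20*Y(-1))*22 = (20/(2 - 1))*22 = (20/1)*22 = (20*1)*22 = 20*22 = 440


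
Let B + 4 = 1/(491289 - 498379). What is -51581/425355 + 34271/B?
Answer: -103354812032191/12063493155 ≈ -8567.6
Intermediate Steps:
B = -28361/7090 (B = -4 + 1/(491289 - 498379) = -4 + 1/(-7090) = -4 - 1/7090 = -28361/7090 ≈ -4.0001)
-51581/425355 + 34271/B = -51581/425355 + 34271/(-28361/7090) = -51581*1/425355 + 34271*(-7090/28361) = -51581/425355 - 242981390/28361 = -103354812032191/12063493155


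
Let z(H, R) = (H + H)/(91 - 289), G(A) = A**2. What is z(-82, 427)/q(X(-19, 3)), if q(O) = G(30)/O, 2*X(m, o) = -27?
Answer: -41/3300 ≈ -0.012424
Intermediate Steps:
X(m, o) = -27/2 (X(m, o) = (1/2)*(-27) = -27/2)
z(H, R) = -H/99 (z(H, R) = (2*H)/(-198) = (2*H)*(-1/198) = -H/99)
q(O) = 900/O (q(O) = 30**2/O = 900/O)
z(-82, 427)/q(X(-19, 3)) = (-1/99*(-82))/((900/(-27/2))) = 82/(99*((900*(-2/27)))) = 82/(99*(-200/3)) = (82/99)*(-3/200) = -41/3300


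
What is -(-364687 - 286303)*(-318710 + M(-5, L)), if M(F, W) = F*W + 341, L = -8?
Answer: -207228995710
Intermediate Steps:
M(F, W) = 341 + F*W
-(-364687 - 286303)*(-318710 + M(-5, L)) = -(-364687 - 286303)*(-318710 + (341 - 5*(-8))) = -(-650990)*(-318710 + (341 + 40)) = -(-650990)*(-318710 + 381) = -(-650990)*(-318329) = -1*207228995710 = -207228995710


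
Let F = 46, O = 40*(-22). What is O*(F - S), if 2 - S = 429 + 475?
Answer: -834240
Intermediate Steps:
S = -902 (S = 2 - (429 + 475) = 2 - 1*904 = 2 - 904 = -902)
O = -880
O*(F - S) = -880*(46 - 1*(-902)) = -880*(46 + 902) = -880*948 = -834240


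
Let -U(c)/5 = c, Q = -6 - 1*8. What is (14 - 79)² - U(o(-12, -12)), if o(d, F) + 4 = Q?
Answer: 4135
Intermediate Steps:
Q = -14 (Q = -6 - 8 = -14)
o(d, F) = -18 (o(d, F) = -4 - 14 = -18)
U(c) = -5*c
(14 - 79)² - U(o(-12, -12)) = (14 - 79)² - (-5)*(-18) = (-65)² - 1*90 = 4225 - 90 = 4135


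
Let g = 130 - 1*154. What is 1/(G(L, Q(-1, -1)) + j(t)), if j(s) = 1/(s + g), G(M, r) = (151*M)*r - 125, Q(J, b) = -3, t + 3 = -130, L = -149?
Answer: 157/10577403 ≈ 1.4843e-5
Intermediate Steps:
t = -133 (t = -3 - 130 = -133)
G(M, r) = -125 + 151*M*r (G(M, r) = 151*M*r - 125 = -125 + 151*M*r)
g = -24 (g = 130 - 154 = -24)
j(s) = 1/(-24 + s) (j(s) = 1/(s - 24) = 1/(-24 + s))
1/(G(L, Q(-1, -1)) + j(t)) = 1/((-125 + 151*(-149)*(-3)) + 1/(-24 - 133)) = 1/((-125 + 67497) + 1/(-157)) = 1/(67372 - 1/157) = 1/(10577403/157) = 157/10577403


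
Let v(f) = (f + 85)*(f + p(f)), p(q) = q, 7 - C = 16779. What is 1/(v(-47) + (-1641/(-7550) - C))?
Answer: 7550/99661641 ≈ 7.5756e-5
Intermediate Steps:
C = -16772 (C = 7 - 1*16779 = 7 - 16779 = -16772)
v(f) = 2*f*(85 + f) (v(f) = (f + 85)*(f + f) = (85 + f)*(2*f) = 2*f*(85 + f))
1/(v(-47) + (-1641/(-7550) - C)) = 1/(2*(-47)*(85 - 47) + (-1641/(-7550) - 1*(-16772))) = 1/(2*(-47)*38 + (-1641*(-1/7550) + 16772)) = 1/(-3572 + (1641/7550 + 16772)) = 1/(-3572 + 126630241/7550) = 1/(99661641/7550) = 7550/99661641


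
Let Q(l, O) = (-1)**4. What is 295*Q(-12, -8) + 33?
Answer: 328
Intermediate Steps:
Q(l, O) = 1
295*Q(-12, -8) + 33 = 295*1 + 33 = 295 + 33 = 328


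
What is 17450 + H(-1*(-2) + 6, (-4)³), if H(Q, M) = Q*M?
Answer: 16938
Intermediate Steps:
H(Q, M) = M*Q
17450 + H(-1*(-2) + 6, (-4)³) = 17450 + (-4)³*(-1*(-2) + 6) = 17450 - 64*(2 + 6) = 17450 - 64*8 = 17450 - 512 = 16938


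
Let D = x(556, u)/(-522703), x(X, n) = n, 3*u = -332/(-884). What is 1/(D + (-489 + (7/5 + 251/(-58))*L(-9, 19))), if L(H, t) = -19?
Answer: -100500105810/43554320017501 ≈ -0.0023075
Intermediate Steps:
u = 83/663 (u = (-332/(-884))/3 = (-332*(-1/884))/3 = (1/3)*(83/221) = 83/663 ≈ 0.12519)
D = -83/346552089 (D = (83/663)/(-522703) = (83/663)*(-1/522703) = -83/346552089 ≈ -2.3950e-7)
1/(D + (-489 + (7/5 + 251/(-58))*L(-9, 19))) = 1/(-83/346552089 + (-489 + (7/5 + 251/(-58))*(-19))) = 1/(-83/346552089 + (-489 + (7*(1/5) + 251*(-1/58))*(-19))) = 1/(-83/346552089 + (-489 + (7/5 - 251/58)*(-19))) = 1/(-83/346552089 + (-489 - 849/290*(-19))) = 1/(-83/346552089 + (-489 + 16131/290)) = 1/(-83/346552089 - 125679/290) = 1/(-43554320017501/100500105810) = -100500105810/43554320017501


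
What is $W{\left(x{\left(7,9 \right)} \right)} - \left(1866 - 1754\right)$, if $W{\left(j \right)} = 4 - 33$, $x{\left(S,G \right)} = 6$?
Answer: $-141$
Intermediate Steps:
$W{\left(j \right)} = -29$ ($W{\left(j \right)} = 4 - 33 = -29$)
$W{\left(x{\left(7,9 \right)} \right)} - \left(1866 - 1754\right) = -29 - \left(1866 - 1754\right) = -29 - 112 = -141$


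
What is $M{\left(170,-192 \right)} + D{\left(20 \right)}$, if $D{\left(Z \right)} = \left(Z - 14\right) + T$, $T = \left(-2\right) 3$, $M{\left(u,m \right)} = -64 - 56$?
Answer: $-120$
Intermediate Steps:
$M{\left(u,m \right)} = -120$
$T = -6$
$D{\left(Z \right)} = -20 + Z$ ($D{\left(Z \right)} = \left(Z - 14\right) - 6 = \left(-14 + Z\right) - 6 = -20 + Z$)
$M{\left(170,-192 \right)} + D{\left(20 \right)} = -120 + \left(-20 + 20\right) = -120 + 0 = -120$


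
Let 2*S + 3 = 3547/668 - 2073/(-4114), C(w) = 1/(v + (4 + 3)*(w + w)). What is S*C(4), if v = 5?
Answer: 3866333/167637272 ≈ 0.023064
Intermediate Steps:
C(w) = 1/(5 + 14*w) (C(w) = 1/(5 + (4 + 3)*(w + w)) = 1/(5 + 7*(2*w)) = 1/(5 + 14*w))
S = 3866333/2748152 (S = -3/2 + (3547/668 - 2073/(-4114))/2 = -3/2 + (3547*(1/668) - 2073*(-1/4114))/2 = -3/2 + (3547/668 + 2073/4114)/2 = -3/2 + (½)*(7988561/1374076) = -3/2 + 7988561/2748152 = 3866333/2748152 ≈ 1.4069)
S*C(4) = 3866333/(2748152*(5 + 14*4)) = 3866333/(2748152*(5 + 56)) = (3866333/2748152)/61 = (3866333/2748152)*(1/61) = 3866333/167637272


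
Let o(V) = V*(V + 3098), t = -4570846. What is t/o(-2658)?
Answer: 2285423/584760 ≈ 3.9083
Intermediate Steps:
o(V) = V*(3098 + V)
t/o(-2658) = -4570846*(-1/(2658*(3098 - 2658))) = -4570846/((-2658*440)) = -4570846/(-1169520) = -4570846*(-1/1169520) = 2285423/584760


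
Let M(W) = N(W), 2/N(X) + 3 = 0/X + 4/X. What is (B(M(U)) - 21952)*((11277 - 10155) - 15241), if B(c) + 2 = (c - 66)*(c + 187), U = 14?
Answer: 175256972674/361 ≈ 4.8548e+8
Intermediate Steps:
N(X) = 2/(-3 + 4/X) (N(X) = 2/(-3 + (0/X + 4/X)) = 2/(-3 + (0 + 4/X)) = 2/(-3 + 4/X))
M(W) = -2*W/(-4 + 3*W)
B(c) = -2 + (-66 + c)*(187 + c) (B(c) = -2 + (c - 66)*(c + 187) = -2 + (-66 + c)*(187 + c))
(B(M(U)) - 21952)*((11277 - 10155) - 15241) = ((-12344 + (-2*14/(-4 + 3*14))² + 121*(-2*14/(-4 + 3*14))) - 21952)*((11277 - 10155) - 15241) = ((-12344 + (-2*14/(-4 + 42))² + 121*(-2*14/(-4 + 42))) - 21952)*(1122 - 15241) = ((-12344 + (-2*14/38)² + 121*(-2*14/38)) - 21952)*(-14119) = ((-12344 + (-2*14*1/38)² + 121*(-2*14*1/38)) - 21952)*(-14119) = ((-12344 + (-14/19)² + 121*(-14/19)) - 21952)*(-14119) = ((-12344 + 196/361 - 1694/19) - 21952)*(-14119) = (-4488174/361 - 21952)*(-14119) = -12412846/361*(-14119) = 175256972674/361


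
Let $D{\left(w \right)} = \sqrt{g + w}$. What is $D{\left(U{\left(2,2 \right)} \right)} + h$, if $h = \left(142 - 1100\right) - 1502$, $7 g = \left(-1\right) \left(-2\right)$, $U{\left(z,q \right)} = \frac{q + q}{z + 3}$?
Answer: $-2460 + \frac{\sqrt{1330}}{35} \approx -2459.0$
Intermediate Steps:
$U{\left(z,q \right)} = \frac{2 q}{3 + z}$
$g = \frac{2}{7}$ ($g = \frac{\left(-1\right) \left(-2\right)}{7} = \frac{1}{7} \cdot 2 = \frac{2}{7} \approx 0.28571$)
$D{\left(w \right)} = \sqrt{\frac{2}{7} + w}$
$h = -2460$ ($h = -958 - 1502 = -2460$)
$D{\left(U{\left(2,2 \right)} \right)} + h = \frac{\sqrt{14 + 49 \cdot 2 \cdot 2 \frac{1}{3 + 2}}}{7} - 2460 = \frac{\sqrt{14 + 49 \cdot 2 \cdot 2 \cdot \frac{1}{5}}}{7} - 2460 = \frac{\sqrt{14 + 49 \cdot \frac{4}{5}}}{7} - 2460 = \frac{\sqrt{14 + \frac{196}{5}}}{7} - 2460 = \frac{\sqrt{\frac{266}{5}}}{7} - 2460 = \frac{\frac{1}{5} \sqrt{1330}}{7} - 2460 = \frac{\sqrt{1330}}{35} - 2460 = -2460 + \frac{\sqrt{1330}}{35}$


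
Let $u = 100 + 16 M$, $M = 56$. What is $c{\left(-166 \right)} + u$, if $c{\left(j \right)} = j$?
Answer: $830$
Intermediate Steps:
$u = 996$ ($u = 100 + 16 \cdot 56 = 100 + 896 = 996$)
$c{\left(-166 \right)} + u = -166 + 996 = 830$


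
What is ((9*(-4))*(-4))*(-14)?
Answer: -2016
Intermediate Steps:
((9*(-4))*(-4))*(-14) = -36*(-4)*(-14) = 144*(-14) = -2016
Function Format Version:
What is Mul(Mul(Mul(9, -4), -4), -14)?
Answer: -2016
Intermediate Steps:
Mul(Mul(Mul(9, -4), -4), -14) = Mul(Mul(-36, -4), -14) = Mul(144, -14) = -2016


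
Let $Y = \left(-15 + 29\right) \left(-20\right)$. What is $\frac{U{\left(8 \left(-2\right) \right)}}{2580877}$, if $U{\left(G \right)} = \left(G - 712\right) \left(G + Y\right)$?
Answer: $\frac{16576}{198529} \approx 0.083494$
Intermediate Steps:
$Y = -280$ ($Y = 14 \left(-20\right) = -280$)
$U{\left(G \right)} = \left(-712 + G\right) \left(-280 + G\right)$ ($U{\left(G \right)} = \left(G - 712\right) \left(G - 280\right) = \left(-712 + G\right) \left(-280 + G\right)$)
$\frac{U{\left(8 \left(-2\right) \right)}}{2580877} = \frac{199360 + \left(8 \left(-2\right)\right)^{2} - 992 \cdot 8 \left(-2\right)}{2580877} = \left(199360 + \left(-16\right)^{2} - -15872\right) \frac{1}{2580877} = \left(199360 + 256 + 15872\right) \frac{1}{2580877} = 215488 \cdot \frac{1}{2580877} = \frac{16576}{198529}$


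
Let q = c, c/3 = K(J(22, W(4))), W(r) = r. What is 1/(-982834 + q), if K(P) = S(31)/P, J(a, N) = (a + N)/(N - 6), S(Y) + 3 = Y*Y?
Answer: -13/12779716 ≈ -1.0172e-6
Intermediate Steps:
S(Y) = -3 + Y² (S(Y) = -3 + Y*Y = -3 + Y²)
J(a, N) = (N + a)/(-6 + N)
K(P) = 958/P (K(P) = (-3 + 31²)/P = (-3 + 961)/P = 958/P)
c = -2874/13 (c = 3*(958/(((4 + 22)/(-6 + 4)))) = 3*(958/((26/(-2)))) = 3*(958/((-½*26))) = 3*(958/(-13)) = 3*(958*(-1/13)) = 3*(-958/13) = -2874/13 ≈ -221.08)
q = -2874/13 ≈ -221.08
1/(-982834 + q) = 1/(-982834 - 2874/13) = 1/(-12779716/13) = -13/12779716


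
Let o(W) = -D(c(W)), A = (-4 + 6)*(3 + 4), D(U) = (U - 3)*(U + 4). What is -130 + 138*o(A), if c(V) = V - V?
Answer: 1526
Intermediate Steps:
c(V) = 0
D(U) = (-3 + U)*(4 + U)
A = 14 (A = 2*7 = 14)
o(W) = 12 (o(W) = -(-12 + 0 + 0²) = -(-12 + 0 + 0) = -1*(-12) = 12)
-130 + 138*o(A) = -130 + 138*12 = -130 + 1656 = 1526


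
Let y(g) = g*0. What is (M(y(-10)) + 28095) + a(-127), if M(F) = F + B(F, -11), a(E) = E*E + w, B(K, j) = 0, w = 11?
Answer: 44235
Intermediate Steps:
a(E) = 11 + E² (a(E) = E*E + 11 = E² + 11 = 11 + E²)
y(g) = 0
M(F) = F (M(F) = F + 0 = F)
(M(y(-10)) + 28095) + a(-127) = (0 + 28095) + (11 + (-127)²) = 28095 + (11 + 16129) = 28095 + 16140 = 44235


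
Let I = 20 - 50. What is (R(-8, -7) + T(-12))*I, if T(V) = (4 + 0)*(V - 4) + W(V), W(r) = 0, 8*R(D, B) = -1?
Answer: 7695/4 ≈ 1923.8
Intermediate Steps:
R(D, B) = -⅛ (R(D, B) = (⅛)*(-1) = -⅛)
I = -30
T(V) = -16 + 4*V (T(V) = (4 + 0)*(V - 4) + 0 = 4*(-4 + V) + 0 = (-16 + 4*V) + 0 = -16 + 4*V)
(R(-8, -7) + T(-12))*I = (-⅛ + (-16 + 4*(-12)))*(-30) = (-⅛ + (-16 - 48))*(-30) = (-⅛ - 64)*(-30) = -513/8*(-30) = 7695/4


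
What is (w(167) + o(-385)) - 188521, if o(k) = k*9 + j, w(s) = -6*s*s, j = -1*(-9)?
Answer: -359311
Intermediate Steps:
j = 9
w(s) = -6*s**2
o(k) = 9 + 9*k (o(k) = k*9 + 9 = 9*k + 9 = 9 + 9*k)
(w(167) + o(-385)) - 188521 = (-6*167**2 + (9 + 9*(-385))) - 188521 = (-6*27889 + (9 - 3465)) - 188521 = (-167334 - 3456) - 188521 = -170790 - 188521 = -359311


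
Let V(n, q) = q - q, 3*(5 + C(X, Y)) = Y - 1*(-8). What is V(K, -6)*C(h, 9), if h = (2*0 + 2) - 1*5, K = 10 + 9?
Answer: 0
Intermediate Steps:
K = 19
h = -3 (h = (0 + 2) - 5 = 2 - 5 = -3)
C(X, Y) = -7/3 + Y/3 (C(X, Y) = -5 + (Y - 1*(-8))/3 = -5 + (Y + 8)/3 = -5 + (8 + Y)/3 = -5 + (8/3 + Y/3) = -7/3 + Y/3)
V(n, q) = 0
V(K, -6)*C(h, 9) = 0*(-7/3 + (⅓)*9) = 0*(-7/3 + 3) = 0*(⅔) = 0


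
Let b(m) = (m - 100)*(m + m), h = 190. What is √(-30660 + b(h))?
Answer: 2*√885 ≈ 59.498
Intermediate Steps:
b(m) = 2*m*(-100 + m) (b(m) = (-100 + m)*(2*m) = 2*m*(-100 + m))
√(-30660 + b(h)) = √(-30660 + 2*190*(-100 + 190)) = √(-30660 + 2*190*90) = √(-30660 + 34200) = √3540 = 2*√885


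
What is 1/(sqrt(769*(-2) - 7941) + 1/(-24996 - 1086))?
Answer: -26082/6448286192797 - 680270724*I*sqrt(9479)/6448286192797 ≈ -4.0448e-9 - 0.010271*I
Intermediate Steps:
1/(sqrt(769*(-2) - 7941) + 1/(-24996 - 1086)) = 1/(sqrt(-1538 - 7941) + 1/(-26082)) = 1/(sqrt(-9479) - 1/26082) = 1/(I*sqrt(9479) - 1/26082) = 1/(-1/26082 + I*sqrt(9479))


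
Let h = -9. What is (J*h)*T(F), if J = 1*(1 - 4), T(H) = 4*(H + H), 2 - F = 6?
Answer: -864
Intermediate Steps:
F = -4 (F = 2 - 1*6 = 2 - 6 = -4)
T(H) = 8*H (T(H) = 4*(2*H) = 8*H)
J = -3 (J = 1*(-3) = -3)
(J*h)*T(F) = (-3*(-9))*(8*(-4)) = 27*(-32) = -864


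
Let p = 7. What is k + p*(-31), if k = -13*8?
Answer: -321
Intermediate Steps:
k = -104
k + p*(-31) = -104 + 7*(-31) = -104 - 217 = -321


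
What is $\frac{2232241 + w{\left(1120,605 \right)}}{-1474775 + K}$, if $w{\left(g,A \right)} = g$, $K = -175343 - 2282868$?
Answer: $- \frac{2233361}{3932986} \approx -0.56785$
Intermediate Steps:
$K = -2458211$ ($K = -175343 - 2282868 = -2458211$)
$\frac{2232241 + w{\left(1120,605 \right)}}{-1474775 + K} = \frac{2232241 + 1120}{-1474775 - 2458211} = \frac{2233361}{-3932986} = 2233361 \left(- \frac{1}{3932986}\right) = - \frac{2233361}{3932986}$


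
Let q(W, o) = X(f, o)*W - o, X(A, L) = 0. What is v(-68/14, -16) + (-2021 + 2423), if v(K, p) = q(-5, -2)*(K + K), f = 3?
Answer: 2678/7 ≈ 382.57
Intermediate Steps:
q(W, o) = -o (q(W, o) = 0*W - o = 0 - o = -o)
v(K, p) = 4*K (v(K, p) = (-1*(-2))*(K + K) = 2*(2*K) = 4*K)
v(-68/14, -16) + (-2021 + 2423) = 4*(-68/14) + (-2021 + 2423) = 4*(-68*1/14) + 402 = 4*(-34/7) + 402 = -136/7 + 402 = 2678/7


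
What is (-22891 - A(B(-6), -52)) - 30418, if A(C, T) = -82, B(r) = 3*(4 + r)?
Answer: -53227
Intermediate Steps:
B(r) = 12 + 3*r
(-22891 - A(B(-6), -52)) - 30418 = (-22891 - 1*(-82)) - 30418 = (-22891 + 82) - 30418 = -22809 - 30418 = -53227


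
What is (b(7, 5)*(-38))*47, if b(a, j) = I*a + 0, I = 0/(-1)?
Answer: 0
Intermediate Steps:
I = 0 (I = 0*(-1) = 0)
b(a, j) = 0 (b(a, j) = 0*a + 0 = 0 + 0 = 0)
(b(7, 5)*(-38))*47 = (0*(-38))*47 = 0*47 = 0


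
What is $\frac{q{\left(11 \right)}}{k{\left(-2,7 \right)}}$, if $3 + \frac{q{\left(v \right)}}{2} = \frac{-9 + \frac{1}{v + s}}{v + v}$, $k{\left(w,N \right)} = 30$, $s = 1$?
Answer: $- \frac{899}{3960} \approx -0.22702$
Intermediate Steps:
$q{\left(v \right)} = -6 + \frac{-9 + \frac{1}{1 + v}}{v}$ ($q{\left(v \right)} = -6 + 2 \frac{-9 + \frac{1}{v + 1}}{v + v} = -6 + 2 \frac{-9 + \frac{1}{1 + v}}{2 v} = -6 + \frac{-9 + \frac{1}{1 + v}}{v}$)
$\frac{q{\left(11 \right)}}{k{\left(-2,7 \right)}} = \frac{\frac{1}{11} \frac{1}{1 + 11} \left(-8 - 165 - 6 \cdot 11^{2}\right)}{30} = \frac{-8 - 165 - 726}{11 \cdot 12} \cdot \frac{1}{30} = \frac{1}{11} \cdot \frac{1}{12} \left(-8 - 165 - 726\right) \frac{1}{30} = \frac{1}{11} \cdot \frac{1}{12} \left(-899\right) \frac{1}{30} = \left(- \frac{899}{132}\right) \frac{1}{30} = - \frac{899}{3960}$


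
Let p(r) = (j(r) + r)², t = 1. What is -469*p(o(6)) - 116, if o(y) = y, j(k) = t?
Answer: -23097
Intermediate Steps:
j(k) = 1
p(r) = (1 + r)²
-469*p(o(6)) - 116 = -469*(1 + 6)² - 116 = -469*7² - 116 = -469*49 - 116 = -22981 - 116 = -23097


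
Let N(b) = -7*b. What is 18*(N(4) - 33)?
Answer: -1098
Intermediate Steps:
18*(N(4) - 33) = 18*(-7*4 - 33) = 18*(-28 - 33) = 18*(-61) = -1098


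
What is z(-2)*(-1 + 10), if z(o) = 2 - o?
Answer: 36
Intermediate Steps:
z(-2)*(-1 + 10) = (2 - 1*(-2))*(-1 + 10) = (2 + 2)*9 = 4*9 = 36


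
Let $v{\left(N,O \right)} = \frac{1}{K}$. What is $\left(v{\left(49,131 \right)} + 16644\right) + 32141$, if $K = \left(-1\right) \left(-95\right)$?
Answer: $\frac{4634576}{95} \approx 48785.0$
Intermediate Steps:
$K = 95$
$v{\left(N,O \right)} = \frac{1}{95}$
$\left(v{\left(49,131 \right)} + 16644\right) + 32141 = \left(\frac{1}{95} + 16644\right) + 32141 = \frac{1581181}{95} + 32141 = \frac{4634576}{95}$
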